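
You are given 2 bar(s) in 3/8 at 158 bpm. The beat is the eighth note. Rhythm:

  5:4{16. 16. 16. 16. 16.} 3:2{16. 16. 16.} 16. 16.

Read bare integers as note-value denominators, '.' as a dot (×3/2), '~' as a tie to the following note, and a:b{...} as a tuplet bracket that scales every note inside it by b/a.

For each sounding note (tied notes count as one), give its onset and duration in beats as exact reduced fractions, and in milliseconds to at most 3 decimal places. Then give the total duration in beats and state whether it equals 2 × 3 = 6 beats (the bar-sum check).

1) 0.0ms=0b +227.848ms=3/5b
2) 227.848ms=3/5b +227.848ms=3/5b
3) 455.696ms=6/5b +227.848ms=3/5b
4) 683.544ms=9/5b +227.848ms=3/5b
5) 911.392ms=12/5b +227.848ms=3/5b
6) 1139.241ms=3b +189.873ms=1/2b
7) 1329.114ms=7/2b +189.873ms=1/2b
8) 1518.987ms=4b +189.873ms=1/2b
9) 1708.861ms=9/2b +284.81ms=3/4b
10) 1993.671ms=21/4b +284.81ms=3/4b
Σ=6b of 6 (158bpm 3/8) — PASS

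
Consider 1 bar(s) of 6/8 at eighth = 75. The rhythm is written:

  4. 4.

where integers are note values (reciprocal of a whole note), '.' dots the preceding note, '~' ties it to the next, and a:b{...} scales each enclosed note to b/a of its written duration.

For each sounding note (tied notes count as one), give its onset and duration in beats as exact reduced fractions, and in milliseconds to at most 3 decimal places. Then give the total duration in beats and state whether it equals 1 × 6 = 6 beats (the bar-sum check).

1) 0.0ms=0b +2400.0ms=3b
2) 2400.0ms=3b +2400.0ms=3b
Σ=6b of 6 (75bpm 6/8) — PASS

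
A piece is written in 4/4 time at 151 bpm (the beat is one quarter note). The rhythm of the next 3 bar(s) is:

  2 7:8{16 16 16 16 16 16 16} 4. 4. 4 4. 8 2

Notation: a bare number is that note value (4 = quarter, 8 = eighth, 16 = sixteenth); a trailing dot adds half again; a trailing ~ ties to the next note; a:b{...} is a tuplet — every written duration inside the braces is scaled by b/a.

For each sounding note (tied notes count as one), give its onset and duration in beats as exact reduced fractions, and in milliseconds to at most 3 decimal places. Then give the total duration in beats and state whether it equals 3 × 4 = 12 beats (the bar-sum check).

1) 0.0ms=0b +794.702ms=2b
2) 794.702ms=2b +113.529ms=2/7b
3) 908.231ms=16/7b +113.529ms=2/7b
4) 1021.76ms=18/7b +113.529ms=2/7b
5) 1135.289ms=20/7b +113.529ms=2/7b
6) 1248.817ms=22/7b +113.529ms=2/7b
7) 1362.346ms=24/7b +113.529ms=2/7b
8) 1475.875ms=26/7b +113.529ms=2/7b
9) 1589.404ms=4b +596.026ms=3/2b
10) 2185.43ms=11/2b +596.026ms=3/2b
11) 2781.457ms=7b +397.351ms=1b
12) 3178.808ms=8b +596.026ms=3/2b
13) 3774.834ms=19/2b +198.675ms=1/2b
14) 3973.51ms=10b +794.702ms=2b
Σ=12b of 12 (151bpm 4/4) — PASS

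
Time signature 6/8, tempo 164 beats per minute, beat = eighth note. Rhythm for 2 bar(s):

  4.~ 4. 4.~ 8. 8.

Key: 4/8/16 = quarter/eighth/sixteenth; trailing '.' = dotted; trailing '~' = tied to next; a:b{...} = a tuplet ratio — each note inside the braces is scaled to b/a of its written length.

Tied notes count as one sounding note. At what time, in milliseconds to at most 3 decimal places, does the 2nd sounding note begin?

1. 0.0ms @ 0 + 2195.122ms (6)
2. 2195.122ms @ 6 + 1646.341ms (9/2)
3. 3841.463ms @ 21/2 + 548.78ms (3/2)

note 2 onset = 6b = 2195.122ms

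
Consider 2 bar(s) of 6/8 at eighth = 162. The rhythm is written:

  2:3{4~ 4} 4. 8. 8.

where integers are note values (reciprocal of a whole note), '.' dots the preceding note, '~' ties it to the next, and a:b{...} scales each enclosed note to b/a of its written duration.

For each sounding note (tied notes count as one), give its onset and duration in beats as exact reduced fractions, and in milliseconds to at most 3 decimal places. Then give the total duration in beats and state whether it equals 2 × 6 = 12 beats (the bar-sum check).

1) 0.0ms=0b +2222.222ms=6b
2) 2222.222ms=6b +1111.111ms=3b
3) 3333.333ms=9b +555.556ms=3/2b
4) 3888.889ms=21/2b +555.556ms=3/2b
Σ=12b of 12 (162bpm 6/8) — PASS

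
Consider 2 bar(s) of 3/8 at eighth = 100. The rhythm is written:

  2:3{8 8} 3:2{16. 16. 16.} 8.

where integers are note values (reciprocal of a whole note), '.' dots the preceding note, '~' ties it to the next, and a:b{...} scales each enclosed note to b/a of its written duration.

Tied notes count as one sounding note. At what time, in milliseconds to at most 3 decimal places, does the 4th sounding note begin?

note 4 onset = 7/2b = 2100.0ms

1. 0.0ms @ 0 + 900.0ms (3/2)
2. 900.0ms @ 3/2 + 900.0ms (3/2)
3. 1800.0ms @ 3 + 300.0ms (1/2)
4. 2100.0ms @ 7/2 + 300.0ms (1/2)
5. 2400.0ms @ 4 + 300.0ms (1/2)
6. 2700.0ms @ 9/2 + 900.0ms (3/2)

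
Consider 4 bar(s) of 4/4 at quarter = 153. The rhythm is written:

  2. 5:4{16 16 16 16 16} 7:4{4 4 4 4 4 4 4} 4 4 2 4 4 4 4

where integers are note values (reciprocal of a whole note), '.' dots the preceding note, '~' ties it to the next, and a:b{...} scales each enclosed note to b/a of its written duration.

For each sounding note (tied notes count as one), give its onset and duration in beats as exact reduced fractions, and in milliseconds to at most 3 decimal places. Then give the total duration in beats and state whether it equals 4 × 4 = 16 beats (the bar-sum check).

1) 0.0ms=0b +1176.471ms=3b
2) 1176.471ms=3b +78.431ms=1/5b
3) 1254.902ms=16/5b +78.431ms=1/5b
4) 1333.333ms=17/5b +78.431ms=1/5b
5) 1411.765ms=18/5b +78.431ms=1/5b
6) 1490.196ms=19/5b +78.431ms=1/5b
7) 1568.627ms=4b +224.09ms=4/7b
8) 1792.717ms=32/7b +224.09ms=4/7b
9) 2016.807ms=36/7b +224.09ms=4/7b
10) 2240.896ms=40/7b +224.09ms=4/7b
11) 2464.986ms=44/7b +224.09ms=4/7b
12) 2689.076ms=48/7b +224.09ms=4/7b
13) 2913.165ms=52/7b +224.09ms=4/7b
14) 3137.255ms=8b +392.157ms=1b
15) 3529.412ms=9b +392.157ms=1b
16) 3921.569ms=10b +784.314ms=2b
17) 4705.882ms=12b +392.157ms=1b
18) 5098.039ms=13b +392.157ms=1b
19) 5490.196ms=14b +392.157ms=1b
20) 5882.353ms=15b +392.157ms=1b
Σ=16b of 16 (153bpm 4/4) — PASS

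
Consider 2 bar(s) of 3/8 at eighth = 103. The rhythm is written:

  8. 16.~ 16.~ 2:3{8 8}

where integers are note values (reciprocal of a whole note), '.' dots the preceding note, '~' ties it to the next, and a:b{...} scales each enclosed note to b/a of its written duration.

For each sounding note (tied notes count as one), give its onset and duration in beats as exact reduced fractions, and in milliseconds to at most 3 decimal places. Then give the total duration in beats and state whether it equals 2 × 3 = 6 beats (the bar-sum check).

1) 0.0ms=0b +873.786ms=3/2b
2) 873.786ms=3/2b +1747.573ms=3b
3) 2621.359ms=9/2b +873.786ms=3/2b
Σ=6b of 6 (103bpm 3/8) — PASS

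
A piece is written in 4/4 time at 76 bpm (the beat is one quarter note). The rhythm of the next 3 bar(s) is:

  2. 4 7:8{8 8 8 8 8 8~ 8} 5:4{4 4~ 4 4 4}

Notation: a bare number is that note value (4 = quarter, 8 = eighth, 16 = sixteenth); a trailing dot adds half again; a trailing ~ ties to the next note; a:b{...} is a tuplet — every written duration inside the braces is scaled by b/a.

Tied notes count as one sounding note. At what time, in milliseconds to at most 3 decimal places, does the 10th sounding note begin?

note 10 onset = 44/5b = 6947.368ms

1. 0.0ms @ 0 + 2368.421ms (3)
2. 2368.421ms @ 3 + 789.474ms (1)
3. 3157.895ms @ 4 + 451.128ms (4/7)
4. 3609.023ms @ 32/7 + 451.128ms (4/7)
5. 4060.15ms @ 36/7 + 451.128ms (4/7)
6. 4511.278ms @ 40/7 + 451.128ms (4/7)
7. 4962.406ms @ 44/7 + 451.128ms (4/7)
8. 5413.534ms @ 48/7 + 902.256ms (8/7)
9. 6315.789ms @ 8 + 631.579ms (4/5)
10. 6947.368ms @ 44/5 + 1263.158ms (8/5)
11. 8210.526ms @ 52/5 + 631.579ms (4/5)
12. 8842.105ms @ 56/5 + 631.579ms (4/5)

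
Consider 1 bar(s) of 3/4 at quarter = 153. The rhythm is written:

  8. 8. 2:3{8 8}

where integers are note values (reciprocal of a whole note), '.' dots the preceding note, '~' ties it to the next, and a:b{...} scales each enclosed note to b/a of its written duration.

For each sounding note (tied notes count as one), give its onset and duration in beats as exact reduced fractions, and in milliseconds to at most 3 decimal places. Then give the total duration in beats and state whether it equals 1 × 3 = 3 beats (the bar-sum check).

1) 0.0ms=0b +294.118ms=3/4b
2) 294.118ms=3/4b +294.118ms=3/4b
3) 588.235ms=3/2b +294.118ms=3/4b
4) 882.353ms=9/4b +294.118ms=3/4b
Σ=3b of 3 (153bpm 3/4) — PASS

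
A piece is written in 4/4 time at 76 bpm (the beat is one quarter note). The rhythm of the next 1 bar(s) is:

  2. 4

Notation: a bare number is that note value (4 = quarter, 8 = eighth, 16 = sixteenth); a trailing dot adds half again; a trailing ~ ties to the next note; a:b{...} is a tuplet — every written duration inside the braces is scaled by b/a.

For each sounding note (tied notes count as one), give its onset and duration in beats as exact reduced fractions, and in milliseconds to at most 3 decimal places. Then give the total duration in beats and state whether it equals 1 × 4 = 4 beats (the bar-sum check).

1) 0.0ms=0b +2368.421ms=3b
2) 2368.421ms=3b +789.474ms=1b
Σ=4b of 4 (76bpm 4/4) — PASS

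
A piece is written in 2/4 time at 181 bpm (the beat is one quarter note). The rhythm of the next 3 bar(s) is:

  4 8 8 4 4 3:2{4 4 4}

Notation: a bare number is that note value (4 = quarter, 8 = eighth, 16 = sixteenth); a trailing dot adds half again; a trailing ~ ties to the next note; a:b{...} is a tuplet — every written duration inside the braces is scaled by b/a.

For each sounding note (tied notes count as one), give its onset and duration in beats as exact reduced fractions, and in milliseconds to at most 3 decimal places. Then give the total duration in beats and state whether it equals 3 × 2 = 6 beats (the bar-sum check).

1) 0.0ms=0b +331.492ms=1b
2) 331.492ms=1b +165.746ms=1/2b
3) 497.238ms=3/2b +165.746ms=1/2b
4) 662.983ms=2b +331.492ms=1b
5) 994.475ms=3b +331.492ms=1b
6) 1325.967ms=4b +220.994ms=2/3b
7) 1546.961ms=14/3b +220.994ms=2/3b
8) 1767.956ms=16/3b +220.994ms=2/3b
Σ=6b of 6 (181bpm 2/4) — PASS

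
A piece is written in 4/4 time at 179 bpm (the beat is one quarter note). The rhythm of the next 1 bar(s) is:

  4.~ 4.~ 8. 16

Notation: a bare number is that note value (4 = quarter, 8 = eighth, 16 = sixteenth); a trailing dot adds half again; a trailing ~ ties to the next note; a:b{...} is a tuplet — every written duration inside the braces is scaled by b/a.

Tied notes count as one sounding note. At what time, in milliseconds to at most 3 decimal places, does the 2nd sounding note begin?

1. 0.0ms @ 0 + 1256.983ms (15/4)
2. 1256.983ms @ 15/4 + 83.799ms (1/4)

note 2 onset = 15/4b = 1256.983ms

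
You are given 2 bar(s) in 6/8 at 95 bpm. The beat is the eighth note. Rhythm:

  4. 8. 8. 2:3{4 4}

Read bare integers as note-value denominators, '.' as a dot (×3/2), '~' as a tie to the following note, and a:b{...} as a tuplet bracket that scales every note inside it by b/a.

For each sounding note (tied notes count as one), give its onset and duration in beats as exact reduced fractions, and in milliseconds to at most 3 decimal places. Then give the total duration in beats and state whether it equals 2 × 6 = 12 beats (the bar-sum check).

1) 0.0ms=0b +1894.737ms=3b
2) 1894.737ms=3b +947.368ms=3/2b
3) 2842.105ms=9/2b +947.368ms=3/2b
4) 3789.474ms=6b +1894.737ms=3b
5) 5684.211ms=9b +1894.737ms=3b
Σ=12b of 12 (95bpm 6/8) — PASS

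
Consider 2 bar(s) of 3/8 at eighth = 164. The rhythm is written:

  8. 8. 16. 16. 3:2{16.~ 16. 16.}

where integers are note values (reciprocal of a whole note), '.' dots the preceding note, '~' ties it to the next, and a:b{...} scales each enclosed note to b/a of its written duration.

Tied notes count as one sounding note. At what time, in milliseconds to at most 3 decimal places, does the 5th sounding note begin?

1. 0.0ms @ 0 + 548.78ms (3/2)
2. 548.78ms @ 3/2 + 548.78ms (3/2)
3. 1097.561ms @ 3 + 274.39ms (3/4)
4. 1371.951ms @ 15/4 + 274.39ms (3/4)
5. 1646.341ms @ 9/2 + 365.854ms (1)
6. 2012.195ms @ 11/2 + 182.927ms (1/2)

note 5 onset = 9/2b = 1646.341ms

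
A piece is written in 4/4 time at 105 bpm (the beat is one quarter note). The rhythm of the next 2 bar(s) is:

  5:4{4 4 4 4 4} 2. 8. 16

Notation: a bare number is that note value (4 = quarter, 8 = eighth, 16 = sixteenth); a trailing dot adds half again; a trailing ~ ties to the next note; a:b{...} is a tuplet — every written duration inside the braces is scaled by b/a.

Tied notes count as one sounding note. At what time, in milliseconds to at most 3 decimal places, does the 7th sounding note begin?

note 7 onset = 7b = 4000.0ms

1. 0.0ms @ 0 + 457.143ms (4/5)
2. 457.143ms @ 4/5 + 457.143ms (4/5)
3. 914.286ms @ 8/5 + 457.143ms (4/5)
4. 1371.429ms @ 12/5 + 457.143ms (4/5)
5. 1828.571ms @ 16/5 + 457.143ms (4/5)
6. 2285.714ms @ 4 + 1714.286ms (3)
7. 4000.0ms @ 7 + 428.571ms (3/4)
8. 4428.571ms @ 31/4 + 142.857ms (1/4)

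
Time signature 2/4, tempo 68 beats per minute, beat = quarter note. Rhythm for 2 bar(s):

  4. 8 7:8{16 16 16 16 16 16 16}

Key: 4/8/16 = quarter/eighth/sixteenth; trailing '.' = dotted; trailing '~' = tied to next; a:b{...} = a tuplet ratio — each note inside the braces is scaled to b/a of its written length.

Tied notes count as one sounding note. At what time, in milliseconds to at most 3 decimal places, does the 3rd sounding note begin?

note 3 onset = 2b = 1764.706ms

1. 0.0ms @ 0 + 1323.529ms (3/2)
2. 1323.529ms @ 3/2 + 441.176ms (1/2)
3. 1764.706ms @ 2 + 252.101ms (2/7)
4. 2016.807ms @ 16/7 + 252.101ms (2/7)
5. 2268.908ms @ 18/7 + 252.101ms (2/7)
6. 2521.008ms @ 20/7 + 252.101ms (2/7)
7. 2773.109ms @ 22/7 + 252.101ms (2/7)
8. 3025.21ms @ 24/7 + 252.101ms (2/7)
9. 3277.311ms @ 26/7 + 252.101ms (2/7)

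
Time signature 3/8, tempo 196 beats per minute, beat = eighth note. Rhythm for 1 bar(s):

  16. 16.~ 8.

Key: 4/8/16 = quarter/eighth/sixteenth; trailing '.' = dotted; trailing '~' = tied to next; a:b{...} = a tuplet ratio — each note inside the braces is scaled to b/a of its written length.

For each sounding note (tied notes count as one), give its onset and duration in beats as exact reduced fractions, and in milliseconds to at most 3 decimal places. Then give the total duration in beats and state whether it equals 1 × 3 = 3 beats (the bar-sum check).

1) 0.0ms=0b +229.592ms=3/4b
2) 229.592ms=3/4b +688.776ms=9/4b
Σ=3b of 3 (196bpm 3/8) — PASS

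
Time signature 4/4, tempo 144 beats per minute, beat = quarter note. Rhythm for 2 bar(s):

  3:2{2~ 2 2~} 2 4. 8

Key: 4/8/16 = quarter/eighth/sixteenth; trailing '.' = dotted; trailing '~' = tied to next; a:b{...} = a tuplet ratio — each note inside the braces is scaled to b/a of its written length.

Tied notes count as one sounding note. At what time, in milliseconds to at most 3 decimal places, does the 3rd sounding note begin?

note 3 onset = 6b = 2500.0ms

1. 0.0ms @ 0 + 1111.111ms (8/3)
2. 1111.111ms @ 8/3 + 1388.889ms (10/3)
3. 2500.0ms @ 6 + 625.0ms (3/2)
4. 3125.0ms @ 15/2 + 208.333ms (1/2)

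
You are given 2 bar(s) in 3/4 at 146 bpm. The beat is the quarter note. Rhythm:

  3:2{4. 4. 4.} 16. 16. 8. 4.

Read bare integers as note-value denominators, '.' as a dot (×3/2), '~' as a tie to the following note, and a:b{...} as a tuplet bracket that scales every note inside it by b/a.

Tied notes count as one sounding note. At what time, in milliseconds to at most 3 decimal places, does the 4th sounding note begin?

1. 0.0ms @ 0 + 410.959ms (1)
2. 410.959ms @ 1 + 410.959ms (1)
3. 821.918ms @ 2 + 410.959ms (1)
4. 1232.877ms @ 3 + 154.11ms (3/8)
5. 1386.986ms @ 27/8 + 154.11ms (3/8)
6. 1541.096ms @ 15/4 + 308.219ms (3/4)
7. 1849.315ms @ 9/2 + 616.438ms (3/2)

note 4 onset = 3b = 1232.877ms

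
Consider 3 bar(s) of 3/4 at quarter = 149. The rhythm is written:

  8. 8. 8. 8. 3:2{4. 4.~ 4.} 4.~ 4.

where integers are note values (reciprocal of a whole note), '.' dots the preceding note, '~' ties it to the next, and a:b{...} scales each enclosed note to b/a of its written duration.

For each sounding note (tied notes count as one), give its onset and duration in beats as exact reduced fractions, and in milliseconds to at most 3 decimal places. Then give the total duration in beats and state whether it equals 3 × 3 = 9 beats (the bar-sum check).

1) 0.0ms=0b +302.013ms=3/4b
2) 302.013ms=3/4b +302.013ms=3/4b
3) 604.027ms=3/2b +302.013ms=3/4b
4) 906.04ms=9/4b +302.013ms=3/4b
5) 1208.054ms=3b +402.685ms=1b
6) 1610.738ms=4b +805.369ms=2b
7) 2416.107ms=6b +1208.054ms=3b
Σ=9b of 9 (149bpm 3/4) — PASS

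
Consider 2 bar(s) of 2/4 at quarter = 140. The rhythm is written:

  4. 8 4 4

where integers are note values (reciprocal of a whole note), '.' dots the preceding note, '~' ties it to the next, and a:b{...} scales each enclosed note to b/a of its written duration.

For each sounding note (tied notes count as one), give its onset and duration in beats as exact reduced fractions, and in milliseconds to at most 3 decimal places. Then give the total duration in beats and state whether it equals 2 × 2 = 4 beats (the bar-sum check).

1) 0.0ms=0b +642.857ms=3/2b
2) 642.857ms=3/2b +214.286ms=1/2b
3) 857.143ms=2b +428.571ms=1b
4) 1285.714ms=3b +428.571ms=1b
Σ=4b of 4 (140bpm 2/4) — PASS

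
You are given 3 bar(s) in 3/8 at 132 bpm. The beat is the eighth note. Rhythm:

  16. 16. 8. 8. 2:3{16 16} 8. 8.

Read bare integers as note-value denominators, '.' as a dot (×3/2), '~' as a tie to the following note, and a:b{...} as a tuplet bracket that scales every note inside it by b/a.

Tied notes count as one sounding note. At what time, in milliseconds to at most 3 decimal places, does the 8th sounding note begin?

note 8 onset = 15/2b = 3409.091ms

1. 0.0ms @ 0 + 340.909ms (3/4)
2. 340.909ms @ 3/4 + 340.909ms (3/4)
3. 681.818ms @ 3/2 + 681.818ms (3/2)
4. 1363.636ms @ 3 + 681.818ms (3/2)
5. 2045.455ms @ 9/2 + 340.909ms (3/4)
6. 2386.364ms @ 21/4 + 340.909ms (3/4)
7. 2727.273ms @ 6 + 681.818ms (3/2)
8. 3409.091ms @ 15/2 + 681.818ms (3/2)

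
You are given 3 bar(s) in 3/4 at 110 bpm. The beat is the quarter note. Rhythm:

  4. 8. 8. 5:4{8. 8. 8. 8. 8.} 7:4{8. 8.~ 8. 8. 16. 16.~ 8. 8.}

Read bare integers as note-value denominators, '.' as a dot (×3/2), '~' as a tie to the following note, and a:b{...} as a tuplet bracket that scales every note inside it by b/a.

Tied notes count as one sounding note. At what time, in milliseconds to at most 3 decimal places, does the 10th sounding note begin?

note 10 onset = 45/7b = 3506.494ms

1. 0.0ms @ 0 + 818.182ms (3/2)
2. 818.182ms @ 3/2 + 409.091ms (3/4)
3. 1227.273ms @ 9/4 + 409.091ms (3/4)
4. 1636.364ms @ 3 + 327.273ms (3/5)
5. 1963.636ms @ 18/5 + 327.273ms (3/5)
6. 2290.909ms @ 21/5 + 327.273ms (3/5)
7. 2618.182ms @ 24/5 + 327.273ms (3/5)
8. 2945.455ms @ 27/5 + 327.273ms (3/5)
9. 3272.727ms @ 6 + 233.766ms (3/7)
10. 3506.494ms @ 45/7 + 467.532ms (6/7)
11. 3974.026ms @ 51/7 + 233.766ms (3/7)
12. 4207.792ms @ 54/7 + 116.883ms (3/14)
13. 4324.675ms @ 111/14 + 350.649ms (9/14)
14. 4675.325ms @ 60/7 + 233.766ms (3/7)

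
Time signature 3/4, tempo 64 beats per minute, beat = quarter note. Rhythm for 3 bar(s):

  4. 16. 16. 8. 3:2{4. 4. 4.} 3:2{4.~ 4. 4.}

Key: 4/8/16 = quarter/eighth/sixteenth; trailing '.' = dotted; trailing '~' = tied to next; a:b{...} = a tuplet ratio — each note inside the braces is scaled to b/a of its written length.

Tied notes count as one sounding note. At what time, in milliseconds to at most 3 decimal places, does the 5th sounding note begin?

1. 0.0ms @ 0 + 1406.25ms (3/2)
2. 1406.25ms @ 3/2 + 351.562ms (3/8)
3. 1757.812ms @ 15/8 + 351.562ms (3/8)
4. 2109.375ms @ 9/4 + 703.125ms (3/4)
5. 2812.5ms @ 3 + 937.5ms (1)
6. 3750.0ms @ 4 + 937.5ms (1)
7. 4687.5ms @ 5 + 937.5ms (1)
8. 5625.0ms @ 6 + 1875.0ms (2)
9. 7500.0ms @ 8 + 937.5ms (1)

note 5 onset = 3b = 2812.5ms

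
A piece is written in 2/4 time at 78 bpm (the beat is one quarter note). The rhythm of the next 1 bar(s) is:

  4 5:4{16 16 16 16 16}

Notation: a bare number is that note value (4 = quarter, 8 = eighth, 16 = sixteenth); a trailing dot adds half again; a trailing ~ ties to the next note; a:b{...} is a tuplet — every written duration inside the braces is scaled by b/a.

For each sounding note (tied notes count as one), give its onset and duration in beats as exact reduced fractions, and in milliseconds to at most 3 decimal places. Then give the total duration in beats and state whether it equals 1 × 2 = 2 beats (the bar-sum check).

1) 0.0ms=0b +769.231ms=1b
2) 769.231ms=1b +153.846ms=1/5b
3) 923.077ms=6/5b +153.846ms=1/5b
4) 1076.923ms=7/5b +153.846ms=1/5b
5) 1230.769ms=8/5b +153.846ms=1/5b
6) 1384.615ms=9/5b +153.846ms=1/5b
Σ=2b of 2 (78bpm 2/4) — PASS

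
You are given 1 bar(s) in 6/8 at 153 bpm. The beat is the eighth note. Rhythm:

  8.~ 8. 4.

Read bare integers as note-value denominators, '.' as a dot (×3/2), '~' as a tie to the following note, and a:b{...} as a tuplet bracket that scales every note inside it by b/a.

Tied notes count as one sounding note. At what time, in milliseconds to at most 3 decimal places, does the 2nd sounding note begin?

1. 0.0ms @ 0 + 1176.471ms (3)
2. 1176.471ms @ 3 + 1176.471ms (3)

note 2 onset = 3b = 1176.471ms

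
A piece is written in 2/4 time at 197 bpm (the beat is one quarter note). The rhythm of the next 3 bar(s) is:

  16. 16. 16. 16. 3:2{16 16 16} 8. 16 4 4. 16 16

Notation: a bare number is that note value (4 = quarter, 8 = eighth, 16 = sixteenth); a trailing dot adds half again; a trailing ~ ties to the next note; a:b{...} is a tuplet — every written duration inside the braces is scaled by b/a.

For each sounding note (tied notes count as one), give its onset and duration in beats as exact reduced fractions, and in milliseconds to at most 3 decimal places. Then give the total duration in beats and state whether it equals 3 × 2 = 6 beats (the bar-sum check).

1) 0.0ms=0b +114.213ms=3/8b
2) 114.213ms=3/8b +114.213ms=3/8b
3) 228.426ms=3/4b +114.213ms=3/8b
4) 342.64ms=9/8b +114.213ms=3/8b
5) 456.853ms=3/2b +50.761ms=1/6b
6) 507.614ms=5/3b +50.761ms=1/6b
7) 558.376ms=11/6b +50.761ms=1/6b
8) 609.137ms=2b +228.426ms=3/4b
9) 837.563ms=11/4b +76.142ms=1/4b
10) 913.706ms=3b +304.569ms=1b
11) 1218.274ms=4b +456.853ms=3/2b
12) 1675.127ms=11/2b +76.142ms=1/4b
13) 1751.269ms=23/4b +76.142ms=1/4b
Σ=6b of 6 (197bpm 2/4) — PASS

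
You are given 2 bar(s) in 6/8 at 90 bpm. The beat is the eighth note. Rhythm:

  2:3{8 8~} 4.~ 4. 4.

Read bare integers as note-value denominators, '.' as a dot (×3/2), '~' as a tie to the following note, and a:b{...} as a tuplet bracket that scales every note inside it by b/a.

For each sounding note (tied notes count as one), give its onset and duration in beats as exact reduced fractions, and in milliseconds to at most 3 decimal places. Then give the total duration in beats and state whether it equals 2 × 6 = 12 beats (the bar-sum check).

1) 0.0ms=0b +1000.0ms=3/2b
2) 1000.0ms=3/2b +5000.0ms=15/2b
3) 6000.0ms=9b +2000.0ms=3b
Σ=12b of 12 (90bpm 6/8) — PASS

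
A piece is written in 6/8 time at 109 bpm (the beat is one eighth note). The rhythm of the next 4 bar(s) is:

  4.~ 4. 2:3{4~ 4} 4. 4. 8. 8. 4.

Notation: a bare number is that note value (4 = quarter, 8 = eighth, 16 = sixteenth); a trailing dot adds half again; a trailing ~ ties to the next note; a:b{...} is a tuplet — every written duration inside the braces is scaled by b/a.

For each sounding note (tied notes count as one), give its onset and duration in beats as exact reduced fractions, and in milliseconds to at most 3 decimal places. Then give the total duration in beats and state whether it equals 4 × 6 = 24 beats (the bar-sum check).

1) 0.0ms=0b +3302.752ms=6b
2) 3302.752ms=6b +3302.752ms=6b
3) 6605.505ms=12b +1651.376ms=3b
4) 8256.881ms=15b +1651.376ms=3b
5) 9908.257ms=18b +825.688ms=3/2b
6) 10733.945ms=39/2b +825.688ms=3/2b
7) 11559.633ms=21b +1651.376ms=3b
Σ=24b of 24 (109bpm 6/8) — PASS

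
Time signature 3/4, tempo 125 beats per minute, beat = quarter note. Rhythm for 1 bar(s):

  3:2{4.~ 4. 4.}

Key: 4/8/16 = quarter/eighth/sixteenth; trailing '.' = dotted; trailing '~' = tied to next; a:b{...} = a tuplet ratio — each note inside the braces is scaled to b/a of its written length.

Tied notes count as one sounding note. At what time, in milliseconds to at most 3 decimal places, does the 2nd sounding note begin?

1. 0.0ms @ 0 + 960.0ms (2)
2. 960.0ms @ 2 + 480.0ms (1)

note 2 onset = 2b = 960.0ms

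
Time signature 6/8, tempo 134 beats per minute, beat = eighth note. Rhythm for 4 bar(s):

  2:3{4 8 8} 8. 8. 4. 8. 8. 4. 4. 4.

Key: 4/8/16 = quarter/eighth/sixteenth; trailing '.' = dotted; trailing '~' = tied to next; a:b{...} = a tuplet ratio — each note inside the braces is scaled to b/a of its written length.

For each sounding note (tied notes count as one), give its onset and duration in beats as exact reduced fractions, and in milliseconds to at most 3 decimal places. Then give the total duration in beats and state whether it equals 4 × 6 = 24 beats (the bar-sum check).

1) 0.0ms=0b +1343.284ms=3b
2) 1343.284ms=3b +671.642ms=3/2b
3) 2014.925ms=9/2b +671.642ms=3/2b
4) 2686.567ms=6b +671.642ms=3/2b
5) 3358.209ms=15/2b +671.642ms=3/2b
6) 4029.851ms=9b +1343.284ms=3b
7) 5373.134ms=12b +671.642ms=3/2b
8) 6044.776ms=27/2b +671.642ms=3/2b
9) 6716.418ms=15b +1343.284ms=3b
10) 8059.701ms=18b +1343.284ms=3b
11) 9402.985ms=21b +1343.284ms=3b
Σ=24b of 24 (134bpm 6/8) — PASS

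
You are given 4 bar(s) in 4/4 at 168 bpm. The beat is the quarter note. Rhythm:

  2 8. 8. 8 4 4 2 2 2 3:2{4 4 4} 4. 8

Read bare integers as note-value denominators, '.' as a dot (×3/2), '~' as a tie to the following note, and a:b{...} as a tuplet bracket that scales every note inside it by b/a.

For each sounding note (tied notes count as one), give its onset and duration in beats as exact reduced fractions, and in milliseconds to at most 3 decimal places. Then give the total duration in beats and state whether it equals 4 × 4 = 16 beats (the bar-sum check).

1) 0.0ms=0b +714.286ms=2b
2) 714.286ms=2b +267.857ms=3/4b
3) 982.143ms=11/4b +267.857ms=3/4b
4) 1250.0ms=7/2b +178.571ms=1/2b
5) 1428.571ms=4b +357.143ms=1b
6) 1785.714ms=5b +357.143ms=1b
7) 2142.857ms=6b +714.286ms=2b
8) 2857.143ms=8b +714.286ms=2b
9) 3571.429ms=10b +714.286ms=2b
10) 4285.714ms=12b +238.095ms=2/3b
11) 4523.81ms=38/3b +238.095ms=2/3b
12) 4761.905ms=40/3b +238.095ms=2/3b
13) 5000.0ms=14b +535.714ms=3/2b
14) 5535.714ms=31/2b +178.571ms=1/2b
Σ=16b of 16 (168bpm 4/4) — PASS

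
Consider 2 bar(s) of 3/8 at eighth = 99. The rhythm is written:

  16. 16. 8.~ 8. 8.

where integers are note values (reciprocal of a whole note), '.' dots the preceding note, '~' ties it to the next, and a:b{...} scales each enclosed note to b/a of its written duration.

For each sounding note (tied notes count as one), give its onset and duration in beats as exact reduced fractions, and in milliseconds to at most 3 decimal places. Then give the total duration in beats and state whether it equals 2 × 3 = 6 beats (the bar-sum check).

1) 0.0ms=0b +454.545ms=3/4b
2) 454.545ms=3/4b +454.545ms=3/4b
3) 909.091ms=3/2b +1818.182ms=3b
4) 2727.273ms=9/2b +909.091ms=3/2b
Σ=6b of 6 (99bpm 3/8) — PASS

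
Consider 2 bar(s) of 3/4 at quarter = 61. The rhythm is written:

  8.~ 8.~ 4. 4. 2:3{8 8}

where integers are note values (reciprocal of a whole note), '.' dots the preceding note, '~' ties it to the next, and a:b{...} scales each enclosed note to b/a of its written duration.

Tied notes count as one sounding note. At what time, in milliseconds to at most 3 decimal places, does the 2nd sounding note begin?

note 2 onset = 3b = 2950.82ms

1. 0.0ms @ 0 + 2950.82ms (3)
2. 2950.82ms @ 3 + 1475.41ms (3/2)
3. 4426.23ms @ 9/2 + 737.705ms (3/4)
4. 5163.934ms @ 21/4 + 737.705ms (3/4)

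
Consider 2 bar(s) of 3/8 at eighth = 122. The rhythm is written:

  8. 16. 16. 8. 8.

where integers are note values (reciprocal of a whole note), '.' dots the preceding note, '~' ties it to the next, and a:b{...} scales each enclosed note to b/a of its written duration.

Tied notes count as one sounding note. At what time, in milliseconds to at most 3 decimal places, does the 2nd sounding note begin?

1. 0.0ms @ 0 + 737.705ms (3/2)
2. 737.705ms @ 3/2 + 368.852ms (3/4)
3. 1106.557ms @ 9/4 + 368.852ms (3/4)
4. 1475.41ms @ 3 + 737.705ms (3/2)
5. 2213.115ms @ 9/2 + 737.705ms (3/2)

note 2 onset = 3/2b = 737.705ms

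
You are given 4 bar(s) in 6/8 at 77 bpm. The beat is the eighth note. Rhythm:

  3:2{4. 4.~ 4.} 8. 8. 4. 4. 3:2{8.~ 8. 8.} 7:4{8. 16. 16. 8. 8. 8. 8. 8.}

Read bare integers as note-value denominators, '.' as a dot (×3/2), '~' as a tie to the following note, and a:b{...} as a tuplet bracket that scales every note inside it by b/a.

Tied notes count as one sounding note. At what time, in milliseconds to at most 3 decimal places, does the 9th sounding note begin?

1. 0.0ms @ 0 + 1558.442ms (2)
2. 1558.442ms @ 2 + 3116.883ms (4)
3. 4675.325ms @ 6 + 1168.831ms (3/2)
4. 5844.156ms @ 15/2 + 1168.831ms (3/2)
5. 7012.987ms @ 9 + 2337.662ms (3)
6. 9350.649ms @ 12 + 2337.662ms (3)
7. 11688.312ms @ 15 + 1558.442ms (2)
8. 13246.753ms @ 17 + 779.221ms (1)
9. 14025.974ms @ 18 + 667.904ms (6/7)
10. 14693.878ms @ 132/7 + 333.952ms (3/7)
11. 15027.829ms @ 135/7 + 333.952ms (3/7)
12. 15361.781ms @ 138/7 + 667.904ms (6/7)
13. 16029.685ms @ 144/7 + 667.904ms (6/7)
14. 16697.588ms @ 150/7 + 667.904ms (6/7)
15. 17365.492ms @ 156/7 + 667.904ms (6/7)
16. 18033.395ms @ 162/7 + 667.904ms (6/7)

note 9 onset = 18b = 14025.974ms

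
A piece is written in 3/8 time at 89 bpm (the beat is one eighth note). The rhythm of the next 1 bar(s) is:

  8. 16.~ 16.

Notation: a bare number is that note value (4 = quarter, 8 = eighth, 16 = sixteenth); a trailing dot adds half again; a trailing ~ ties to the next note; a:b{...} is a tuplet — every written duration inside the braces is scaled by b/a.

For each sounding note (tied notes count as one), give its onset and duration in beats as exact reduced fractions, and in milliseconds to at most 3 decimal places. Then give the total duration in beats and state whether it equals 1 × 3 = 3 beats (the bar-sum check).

1) 0.0ms=0b +1011.236ms=3/2b
2) 1011.236ms=3/2b +1011.236ms=3/2b
Σ=3b of 3 (89bpm 3/8) — PASS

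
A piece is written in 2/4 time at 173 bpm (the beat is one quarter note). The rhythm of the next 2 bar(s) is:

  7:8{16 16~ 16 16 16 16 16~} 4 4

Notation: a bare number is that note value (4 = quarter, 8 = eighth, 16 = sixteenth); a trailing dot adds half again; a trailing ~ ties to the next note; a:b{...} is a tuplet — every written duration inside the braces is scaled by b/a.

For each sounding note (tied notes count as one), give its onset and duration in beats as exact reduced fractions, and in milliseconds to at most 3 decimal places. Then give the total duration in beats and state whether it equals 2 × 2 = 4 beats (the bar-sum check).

1) 0.0ms=0b +99.092ms=2/7b
2) 99.092ms=2/7b +198.183ms=4/7b
3) 297.275ms=6/7b +99.092ms=2/7b
4) 396.367ms=8/7b +99.092ms=2/7b
5) 495.458ms=10/7b +99.092ms=2/7b
6) 594.55ms=12/7b +445.912ms=9/7b
7) 1040.462ms=3b +346.821ms=1b
Σ=4b of 4 (173bpm 2/4) — PASS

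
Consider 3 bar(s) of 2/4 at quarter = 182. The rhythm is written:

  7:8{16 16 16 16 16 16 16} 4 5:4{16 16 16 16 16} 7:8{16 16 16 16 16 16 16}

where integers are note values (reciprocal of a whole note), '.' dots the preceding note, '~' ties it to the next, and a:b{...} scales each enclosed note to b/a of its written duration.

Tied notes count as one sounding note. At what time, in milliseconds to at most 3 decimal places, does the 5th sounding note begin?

1. 0.0ms @ 0 + 94.192ms (2/7)
2. 94.192ms @ 2/7 + 94.192ms (2/7)
3. 188.383ms @ 4/7 + 94.192ms (2/7)
4. 282.575ms @ 6/7 + 94.192ms (2/7)
5. 376.766ms @ 8/7 + 94.192ms (2/7)
6. 470.958ms @ 10/7 + 94.192ms (2/7)
7. 565.149ms @ 12/7 + 94.192ms (2/7)
8. 659.341ms @ 2 + 329.67ms (1)
9. 989.011ms @ 3 + 65.934ms (1/5)
10. 1054.945ms @ 16/5 + 65.934ms (1/5)
11. 1120.879ms @ 17/5 + 65.934ms (1/5)
12. 1186.813ms @ 18/5 + 65.934ms (1/5)
13. 1252.747ms @ 19/5 + 65.934ms (1/5)
14. 1318.681ms @ 4 + 94.192ms (2/7)
15. 1412.873ms @ 30/7 + 94.192ms (2/7)
16. 1507.064ms @ 32/7 + 94.192ms (2/7)
17. 1601.256ms @ 34/7 + 94.192ms (2/7)
18. 1695.447ms @ 36/7 + 94.192ms (2/7)
19. 1789.639ms @ 38/7 + 94.192ms (2/7)
20. 1883.83ms @ 40/7 + 94.192ms (2/7)

note 5 onset = 8/7b = 376.766ms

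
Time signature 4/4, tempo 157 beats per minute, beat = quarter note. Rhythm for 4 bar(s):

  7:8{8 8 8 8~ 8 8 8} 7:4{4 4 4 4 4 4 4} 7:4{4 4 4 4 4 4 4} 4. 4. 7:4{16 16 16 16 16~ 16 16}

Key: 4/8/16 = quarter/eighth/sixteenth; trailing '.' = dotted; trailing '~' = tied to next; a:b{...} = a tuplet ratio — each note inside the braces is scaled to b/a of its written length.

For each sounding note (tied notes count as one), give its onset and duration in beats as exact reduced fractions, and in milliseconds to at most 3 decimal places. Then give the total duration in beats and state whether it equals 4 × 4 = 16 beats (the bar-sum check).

1) 0.0ms=0b +218.38ms=4/7b
2) 218.38ms=4/7b +218.38ms=4/7b
3) 436.761ms=8/7b +218.38ms=4/7b
4) 655.141ms=12/7b +436.761ms=8/7b
5) 1091.902ms=20/7b +218.38ms=4/7b
6) 1310.282ms=24/7b +218.38ms=4/7b
7) 1528.662ms=4b +218.38ms=4/7b
8) 1747.043ms=32/7b +218.38ms=4/7b
9) 1965.423ms=36/7b +218.38ms=4/7b
10) 2183.803ms=40/7b +218.38ms=4/7b
11) 2402.184ms=44/7b +218.38ms=4/7b
12) 2620.564ms=48/7b +218.38ms=4/7b
13) 2838.944ms=52/7b +218.38ms=4/7b
14) 3057.325ms=8b +218.38ms=4/7b
15) 3275.705ms=60/7b +218.38ms=4/7b
16) 3494.086ms=64/7b +218.38ms=4/7b
17) 3712.466ms=68/7b +218.38ms=4/7b
18) 3930.846ms=72/7b +218.38ms=4/7b
19) 4149.227ms=76/7b +218.38ms=4/7b
20) 4367.607ms=80/7b +218.38ms=4/7b
21) 4585.987ms=12b +573.248ms=3/2b
22) 5159.236ms=27/2b +573.248ms=3/2b
23) 5732.484ms=15b +54.595ms=1/7b
24) 5787.079ms=106/7b +54.595ms=1/7b
25) 5841.674ms=107/7b +54.595ms=1/7b
26) 5896.269ms=108/7b +54.595ms=1/7b
27) 5950.864ms=109/7b +109.19ms=2/7b
28) 6060.055ms=111/7b +54.595ms=1/7b
Σ=16b of 16 (157bpm 4/4) — PASS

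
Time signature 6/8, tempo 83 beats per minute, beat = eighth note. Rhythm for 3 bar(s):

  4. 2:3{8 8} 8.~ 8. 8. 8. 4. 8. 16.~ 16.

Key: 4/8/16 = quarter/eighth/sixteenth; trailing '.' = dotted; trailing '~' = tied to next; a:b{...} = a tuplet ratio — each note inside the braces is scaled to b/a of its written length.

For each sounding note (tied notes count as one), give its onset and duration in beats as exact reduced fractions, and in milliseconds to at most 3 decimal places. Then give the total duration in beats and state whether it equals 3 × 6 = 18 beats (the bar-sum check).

1) 0.0ms=0b +2168.675ms=3b
2) 2168.675ms=3b +1084.337ms=3/2b
3) 3253.012ms=9/2b +1084.337ms=3/2b
4) 4337.349ms=6b +2168.675ms=3b
5) 6506.024ms=9b +1084.337ms=3/2b
6) 7590.361ms=21/2b +1084.337ms=3/2b
7) 8674.699ms=12b +2168.675ms=3b
8) 10843.373ms=15b +1084.337ms=3/2b
9) 11927.711ms=33/2b +1084.337ms=3/2b
Σ=18b of 18 (83bpm 6/8) — PASS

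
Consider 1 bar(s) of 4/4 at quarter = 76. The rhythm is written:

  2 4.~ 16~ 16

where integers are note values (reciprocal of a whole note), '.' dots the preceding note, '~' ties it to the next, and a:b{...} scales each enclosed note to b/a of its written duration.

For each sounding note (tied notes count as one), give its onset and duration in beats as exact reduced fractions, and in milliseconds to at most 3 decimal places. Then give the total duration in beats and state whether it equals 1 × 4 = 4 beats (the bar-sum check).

1) 0.0ms=0b +1578.947ms=2b
2) 1578.947ms=2b +1578.947ms=2b
Σ=4b of 4 (76bpm 4/4) — PASS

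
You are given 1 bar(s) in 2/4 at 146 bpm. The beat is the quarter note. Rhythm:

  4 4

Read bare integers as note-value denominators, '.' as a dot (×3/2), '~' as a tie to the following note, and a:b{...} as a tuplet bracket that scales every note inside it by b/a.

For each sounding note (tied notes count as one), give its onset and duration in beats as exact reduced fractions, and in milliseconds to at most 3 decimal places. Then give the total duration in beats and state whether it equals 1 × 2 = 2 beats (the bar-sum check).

1) 0.0ms=0b +410.959ms=1b
2) 410.959ms=1b +410.959ms=1b
Σ=2b of 2 (146bpm 2/4) — PASS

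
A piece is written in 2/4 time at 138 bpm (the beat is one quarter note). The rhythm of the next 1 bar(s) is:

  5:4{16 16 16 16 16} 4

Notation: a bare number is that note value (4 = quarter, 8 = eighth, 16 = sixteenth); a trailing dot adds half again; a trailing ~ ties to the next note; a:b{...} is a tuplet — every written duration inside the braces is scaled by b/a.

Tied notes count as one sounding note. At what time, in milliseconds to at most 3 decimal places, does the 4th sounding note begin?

note 4 onset = 3/5b = 260.87ms

1. 0.0ms @ 0 + 86.957ms (1/5)
2. 86.957ms @ 1/5 + 86.957ms (1/5)
3. 173.913ms @ 2/5 + 86.957ms (1/5)
4. 260.87ms @ 3/5 + 86.957ms (1/5)
5. 347.826ms @ 4/5 + 86.957ms (1/5)
6. 434.783ms @ 1 + 434.783ms (1)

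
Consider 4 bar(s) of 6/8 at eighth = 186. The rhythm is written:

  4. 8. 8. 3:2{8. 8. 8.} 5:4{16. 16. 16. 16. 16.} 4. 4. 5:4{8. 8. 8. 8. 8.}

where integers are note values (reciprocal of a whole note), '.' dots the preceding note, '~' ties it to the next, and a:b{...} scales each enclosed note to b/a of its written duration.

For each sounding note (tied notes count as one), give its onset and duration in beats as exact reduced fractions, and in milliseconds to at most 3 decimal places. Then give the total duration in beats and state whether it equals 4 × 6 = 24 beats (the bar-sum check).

1) 0.0ms=0b +967.742ms=3b
2) 967.742ms=3b +483.871ms=3/2b
3) 1451.613ms=9/2b +483.871ms=3/2b
4) 1935.484ms=6b +322.581ms=1b
5) 2258.065ms=7b +322.581ms=1b
6) 2580.645ms=8b +322.581ms=1b
7) 2903.226ms=9b +193.548ms=3/5b
8) 3096.774ms=48/5b +193.548ms=3/5b
9) 3290.323ms=51/5b +193.548ms=3/5b
10) 3483.871ms=54/5b +193.548ms=3/5b
11) 3677.419ms=57/5b +193.548ms=3/5b
12) 3870.968ms=12b +967.742ms=3b
13) 4838.71ms=15b +967.742ms=3b
14) 5806.452ms=18b +387.097ms=6/5b
15) 6193.548ms=96/5b +387.097ms=6/5b
16) 6580.645ms=102/5b +387.097ms=6/5b
17) 6967.742ms=108/5b +387.097ms=6/5b
18) 7354.839ms=114/5b +387.097ms=6/5b
Σ=24b of 24 (186bpm 6/8) — PASS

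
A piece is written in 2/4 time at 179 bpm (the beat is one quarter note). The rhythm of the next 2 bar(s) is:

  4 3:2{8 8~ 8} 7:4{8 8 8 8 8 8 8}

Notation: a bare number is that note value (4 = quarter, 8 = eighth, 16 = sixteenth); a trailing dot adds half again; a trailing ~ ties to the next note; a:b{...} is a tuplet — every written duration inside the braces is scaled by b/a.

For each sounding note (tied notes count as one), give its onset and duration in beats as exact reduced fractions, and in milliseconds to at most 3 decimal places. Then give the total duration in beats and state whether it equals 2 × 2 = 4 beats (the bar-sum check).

1) 0.0ms=0b +335.196ms=1b
2) 335.196ms=1b +111.732ms=1/3b
3) 446.927ms=4/3b +223.464ms=2/3b
4) 670.391ms=2b +95.77ms=2/7b
5) 766.161ms=16/7b +95.77ms=2/7b
6) 861.931ms=18/7b +95.77ms=2/7b
7) 957.702ms=20/7b +95.77ms=2/7b
8) 1053.472ms=22/7b +95.77ms=2/7b
9) 1149.242ms=24/7b +95.77ms=2/7b
10) 1245.012ms=26/7b +95.77ms=2/7b
Σ=4b of 4 (179bpm 2/4) — PASS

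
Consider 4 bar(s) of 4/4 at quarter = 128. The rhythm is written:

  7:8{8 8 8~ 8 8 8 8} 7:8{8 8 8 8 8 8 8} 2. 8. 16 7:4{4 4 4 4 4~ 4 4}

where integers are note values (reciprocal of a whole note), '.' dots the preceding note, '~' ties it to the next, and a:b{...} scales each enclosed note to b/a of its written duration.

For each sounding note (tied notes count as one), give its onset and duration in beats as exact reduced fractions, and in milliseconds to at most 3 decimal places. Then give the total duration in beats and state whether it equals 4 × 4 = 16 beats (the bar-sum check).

1) 0.0ms=0b +267.857ms=4/7b
2) 267.857ms=4/7b +267.857ms=4/7b
3) 535.714ms=8/7b +535.714ms=8/7b
4) 1071.429ms=16/7b +267.857ms=4/7b
5) 1339.286ms=20/7b +267.857ms=4/7b
6) 1607.143ms=24/7b +267.857ms=4/7b
7) 1875.0ms=4b +267.857ms=4/7b
8) 2142.857ms=32/7b +267.857ms=4/7b
9) 2410.714ms=36/7b +267.857ms=4/7b
10) 2678.571ms=40/7b +267.857ms=4/7b
11) 2946.429ms=44/7b +267.857ms=4/7b
12) 3214.286ms=48/7b +267.857ms=4/7b
13) 3482.143ms=52/7b +267.857ms=4/7b
14) 3750.0ms=8b +1406.25ms=3b
15) 5156.25ms=11b +351.562ms=3/4b
16) 5507.812ms=47/4b +117.188ms=1/4b
17) 5625.0ms=12b +267.857ms=4/7b
18) 5892.857ms=88/7b +267.857ms=4/7b
19) 6160.714ms=92/7b +267.857ms=4/7b
20) 6428.571ms=96/7b +267.857ms=4/7b
21) 6696.429ms=100/7b +535.714ms=8/7b
22) 7232.143ms=108/7b +267.857ms=4/7b
Σ=16b of 16 (128bpm 4/4) — PASS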